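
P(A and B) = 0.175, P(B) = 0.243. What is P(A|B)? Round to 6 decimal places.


P(A|B) = P(A and B) / P(B) = 0.175 / 0.243 = 175/243 ≈ 0.72016461

0.720165


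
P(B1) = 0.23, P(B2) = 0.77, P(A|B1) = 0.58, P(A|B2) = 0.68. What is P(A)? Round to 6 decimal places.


P(A) = P(A|B1)*P(B1) + P(A|B2)*P(B2)
P(A|B1)*P(B1) = 0.58 * 0.23 = 0.1334
P(A|B2)*P(B2) = 0.68 * 0.77 = 0.5236
P(A) = 0.1334 + 0.5236 = 0.657

0.657000


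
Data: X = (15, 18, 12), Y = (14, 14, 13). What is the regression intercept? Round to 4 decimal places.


a = ybar - b*xbar, where b = sum((xi-xbar)(yi-ybar)) / sum((xi-xbar)^2)
n = 3, xbar = 45/3 = 15, ybar = 41/3 ≈ 13.666667
Sxy = sum((xi-xbar)(yi-ybar)) = 3
Sxx = sum((xi-xbar)^2) = 18
b = Sxy / Sxx = 1/6 ≈ 0.166667
a = 13.666667 - 0.166667 * 15 = 67/6 ≈ 11.166667

11.1667


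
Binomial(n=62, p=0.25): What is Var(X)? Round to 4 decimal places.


Var = n*p*(1-p) = 62 * 0.25 * 0.75 = 11.625

11.6250


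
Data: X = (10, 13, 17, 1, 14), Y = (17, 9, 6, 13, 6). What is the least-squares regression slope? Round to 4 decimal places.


b = sum((xi-xbar)(yi-ybar)) / sum((xi-xbar)^2)
n = 5, xbar = 55/5 = 11, ybar = 51/5 = 10.2
Sxy = sum((xi-xbar)(yi-ybar)) = -75
Sxx = sum((xi-xbar)^2) = 150
b = Sxy / Sxx = -0.5

-0.5000


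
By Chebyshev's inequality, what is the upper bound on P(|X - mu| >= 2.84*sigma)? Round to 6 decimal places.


P <= 1/k^2
k^2 = 2.84^2 = 8.0656
1/k^2 = 1 / 8.0656 = 625/5041 ≈ 0.12398334

0.123983


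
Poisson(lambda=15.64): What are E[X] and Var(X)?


E[X] = Var(X) = lambda = 15.64

15.64, 15.64


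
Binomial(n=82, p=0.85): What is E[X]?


E[X] = n*p = 82 * 0.85 = 69.7

69.7


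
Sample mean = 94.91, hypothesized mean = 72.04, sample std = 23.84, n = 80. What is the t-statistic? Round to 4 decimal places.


t = (xbar - mu0) / (s/sqrt(n))
xbar - mu0 = 94.91 - 72.04 = 22.87
sqrt(80) ≈ 8.94427191
s/sqrt(n) = 23.84 / 8.94427191 ≈ 2.66539303
t = 22.87 / 2.66539303 ≈ 8.580348

8.5803


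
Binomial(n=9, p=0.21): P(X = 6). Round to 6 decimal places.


P = C(n,k) * p^k * (1-p)^(n-k)
C(9,6) = 84
p^k = 0.21^6 ≈ 0.00008576612
(1-p)^(n-k) = 0.79^3 = 0.493039
P = 84 * 0.00008576612 * 0.493039 ≈ 0.003552

0.003552


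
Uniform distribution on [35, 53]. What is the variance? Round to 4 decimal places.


Var = (b-a)^2 / 12
(b-a)^2 = (53 - 35)^2 = 324
Var = 324/12 = 27

27.0000


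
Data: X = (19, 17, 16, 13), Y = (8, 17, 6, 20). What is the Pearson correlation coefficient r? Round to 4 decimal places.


r = sum((xi-xbar)(yi-ybar)) / sqrt(sum((xi-xbar)^2) * sum((yi-ybar)^2))
n = 4, xbar = 65/4 = 16.25, ybar = 51/4 = 12.75
Sxy = sum((xi-xbar)(yi-ybar)) = -31.75
Sxx = sum((xi-xbar)^2) = 18.75
Syy = sum((yi-ybar)^2) = 138.75
sqrt(Sxx*Syy) ≈ 51.005514
r = Sxy / sqrt(Sxx*Syy) = -31.75 / 51.005514 ≈ -0.622482

-0.6225


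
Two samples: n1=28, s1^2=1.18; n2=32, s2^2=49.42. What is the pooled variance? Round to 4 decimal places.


sp^2 = ((n1-1)*s1^2 + (n2-1)*s2^2)/(n1+n2-2)
(n1-1)*s1^2 = 27 * 1.18 = 31.86
(n2-1)*s2^2 = 31 * 49.42 = 1532.02
numerator = 31.86 + 1532.02 = 1563.88
n1+n2-2 = 58
sp^2 = 1563.88 / 58 = 39097/1450 ≈ 26.963448

26.9634


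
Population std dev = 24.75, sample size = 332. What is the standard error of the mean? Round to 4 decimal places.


SE = sigma / sqrt(n)
sqrt(332) ≈ 18.220867
SE = 24.75 / 18.220867 ≈ 1.358333

1.3583


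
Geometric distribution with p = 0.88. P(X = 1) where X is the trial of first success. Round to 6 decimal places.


P = (1-p)^(k-1) * p
(1-p)^(k-1) = 0.12^0 = 1
P = 1 * 0.88 = 0.88

0.880000


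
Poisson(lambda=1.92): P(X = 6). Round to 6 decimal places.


P = e^(-lam) * lam^k / k!
e^(-1.92) ≈ 0.1466070
lam^k = 1.92^6 ≈ 50.096499
k! = 6! = 720
P = 0.1466070 * 50.096499 / 720 ≈ 0.010201

0.010201


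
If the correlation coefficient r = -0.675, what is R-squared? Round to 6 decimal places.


R^2 = r^2 = (-0.675)^2 = 0.455625

0.455625


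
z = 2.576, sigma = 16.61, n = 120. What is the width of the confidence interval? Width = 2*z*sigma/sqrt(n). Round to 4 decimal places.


width = 2*z*sigma/sqrt(n)
2*z*sigma = 2 * 2.576 * 16.61 = 85.57472
sqrt(120) ≈ 10.954451
width = 85.57472 / 10.954451 ≈ 7.811867

7.8119


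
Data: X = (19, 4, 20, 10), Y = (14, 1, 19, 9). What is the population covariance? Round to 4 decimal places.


Cov = (1/n)*sum((xi-xbar)(yi-ybar))
n = 4, xbar = 53/4 = 13.25, ybar = 43/4 = 10.75
sum((xi-xbar)(yi-ybar)) = 170.25
Cov = 170.25 / 4 = 42.5625

42.5625


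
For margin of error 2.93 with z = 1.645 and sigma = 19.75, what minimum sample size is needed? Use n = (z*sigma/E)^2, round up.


z*sigma/E = 1.645 * 19.75 / 2.93 = 25991/2344 ≈ 11.088311
(z*sigma/E)^2 ≈ 122.950632
round up: n = 123

123


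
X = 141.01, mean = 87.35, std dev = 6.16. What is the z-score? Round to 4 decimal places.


z = (X - mu) / sigma
X - mu = 141.01 - 87.35 = 53.66
z = 53.66 / 6.16 = 2683/308 ≈ 8.711039

8.7110


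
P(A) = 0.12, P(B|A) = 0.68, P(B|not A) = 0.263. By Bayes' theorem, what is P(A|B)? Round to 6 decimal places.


P(A|B) = P(B|A)*P(A) / P(B), P(B) = P(B|A)*P(A) + P(B|not A)*P(not A)
P(B|A)*P(A) = 0.68 * 0.12 = 0.0816
P(B|not A)*P(not A) = 0.263 * 0.88 = 0.23144
P(B) = 0.0816 + 0.23144 = 0.31304
P(A|B) = 0.0816 / 0.31304 = 1020/3913 ≈ 0.26066956

0.260670


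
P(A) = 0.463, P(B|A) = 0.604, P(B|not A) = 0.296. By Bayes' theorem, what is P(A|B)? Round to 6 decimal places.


P(A|B) = P(B|A)*P(A) / P(B), P(B) = P(B|A)*P(A) + P(B|not A)*P(not A)
P(B|A)*P(A) = 0.604 * 0.463 = 0.279652
P(B|not A)*P(not A) = 0.296 * 0.537 = 0.158952
P(B) = 0.279652 + 0.158952 = 0.438604
P(A|B) = 0.279652 / 0.438604 ≈ 0.63759564

0.637596


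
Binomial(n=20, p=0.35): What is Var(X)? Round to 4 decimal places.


Var = n*p*(1-p) = 20 * 0.35 * 0.65 = 4.55

4.5500


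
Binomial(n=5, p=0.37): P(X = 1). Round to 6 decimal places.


P = C(n,k) * p^k * (1-p)^(n-k)
C(5,1) = 5
p^k = 0.37^1 = 0.37
(1-p)^(n-k) = 0.63^4 ≈ 0.1575296
P = 5 * 0.37 * 0.1575296 ≈ 0.291430

0.291430


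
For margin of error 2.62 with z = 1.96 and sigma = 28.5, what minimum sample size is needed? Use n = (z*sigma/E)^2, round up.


z*sigma/E = 1.96 * 28.5 / 2.62 = 2793/131 ≈ 21.320611
(z*sigma/E)^2 ≈ 454.568440
round up: n = 455

455


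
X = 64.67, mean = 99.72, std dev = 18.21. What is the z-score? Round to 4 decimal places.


z = (X - mu) / sigma
X - mu = 64.67 - 99.72 = -35.05
z = -35.05 / 18.21 = -3505/1821 ≈ -1.924767

-1.9248


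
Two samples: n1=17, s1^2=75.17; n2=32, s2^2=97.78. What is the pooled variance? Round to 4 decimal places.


sp^2 = ((n1-1)*s1^2 + (n2-1)*s2^2)/(n1+n2-2)
(n1-1)*s1^2 = 16 * 75.17 = 1202.72
(n2-1)*s2^2 = 31 * 97.78 = 3031.18
numerator = 1202.72 + 3031.18 = 4233.9
n1+n2-2 = 47
sp^2 = 4233.9 / 47 = 42339/470 ≈ 90.082979

90.0830


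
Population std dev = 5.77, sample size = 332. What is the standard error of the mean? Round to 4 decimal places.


SE = sigma / sqrt(n)
sqrt(332) ≈ 18.220867
SE = 5.77 / 18.220867 ≈ 0.316670

0.3167


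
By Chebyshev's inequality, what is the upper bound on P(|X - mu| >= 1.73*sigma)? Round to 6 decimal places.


P <= 1/k^2
k^2 = 1.73^2 = 2.9929
1/k^2 = 1 / 2.9929 ≈ 0.33412409

0.334124


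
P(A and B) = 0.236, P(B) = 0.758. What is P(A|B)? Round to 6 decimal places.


P(A|B) = P(A and B) / P(B) = 0.236 / 0.758 = 118/379 ≈ 0.31134565

0.311346


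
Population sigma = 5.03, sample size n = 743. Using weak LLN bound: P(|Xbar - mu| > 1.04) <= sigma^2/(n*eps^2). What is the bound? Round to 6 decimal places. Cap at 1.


bound = min(1, sigma^2/(n*eps^2))
sigma^2 = 5.03^2 = 25.3009
n*eps^2 = 743 * 1.04^2 = 743 * 1.0816 = 803.6288
sigma^2/(n*eps^2) = 25.3009 / 803.6288 ≈ 0.03148332

0.031483


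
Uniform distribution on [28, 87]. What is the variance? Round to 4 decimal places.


Var = (b-a)^2 / 12
(b-a)^2 = (87 - 28)^2 = 3481
Var = 3481/12 ≈ 290.083333

290.0833


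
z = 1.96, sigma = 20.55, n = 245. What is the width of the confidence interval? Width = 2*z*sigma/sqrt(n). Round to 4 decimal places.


width = 2*z*sigma/sqrt(n)
2*z*sigma = 2 * 1.96 * 20.55 = 80.556
sqrt(245) ≈ 15.652476
width = 80.556 / 15.652476 ≈ 5.146534

5.1465


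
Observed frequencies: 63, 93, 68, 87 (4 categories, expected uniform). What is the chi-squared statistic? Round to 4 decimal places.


chi2 = sum((O-E)^2/E), E = total/4
total = 311, E = 311/4 = 77.75
(63 - 77.75)^2 / 77.75 = 217.5625 / 77.75 = 3481/1244 ≈ 2.798232
(93 - 77.75)^2 / 77.75 = 232.5625 / 77.75 = 3721/1244 ≈ 2.991158
(68 - 77.75)^2 / 77.75 = 95.0625 / 77.75 = 1521/1244 ≈ 1.222669
(87 - 77.75)^2 / 77.75 = 85.5625 / 77.75 = 1369/1244 ≈ 1.100482
chi2 = 2523/311 ≈ 8.112540

8.1125


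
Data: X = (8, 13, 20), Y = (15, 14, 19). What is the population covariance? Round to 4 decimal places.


Cov = (1/n)*sum((xi-xbar)(yi-ybar))
n = 3, xbar = 41/3 ≈ 13.666667, ybar = 48/3 = 16
sum((xi-xbar)(yi-ybar)) = 26
Cov = 26 / 3 = 26/3 ≈ 8.666667

8.6667


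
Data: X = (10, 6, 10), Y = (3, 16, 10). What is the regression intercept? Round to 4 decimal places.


a = ybar - b*xbar, where b = sum((xi-xbar)(yi-ybar)) / sum((xi-xbar)^2)
n = 3, xbar = 26/3 ≈ 8.666667, ybar = 29/3 ≈ 9.666667
Sxy = sum((xi-xbar)(yi-ybar)) = -76/3 ≈ -25.333333
Sxx = sum((xi-xbar)^2) = 32/3 ≈ 10.666667
b = Sxy / Sxx = -2.375
a = 9.666667 - (-2.375) * 8.666667 = 30.25

30.2500


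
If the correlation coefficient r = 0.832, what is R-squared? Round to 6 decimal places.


R^2 = r^2 = (0.832)^2 = 0.692224

0.692224


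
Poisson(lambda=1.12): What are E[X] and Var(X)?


E[X] = Var(X) = lambda = 1.12

1.12, 1.12


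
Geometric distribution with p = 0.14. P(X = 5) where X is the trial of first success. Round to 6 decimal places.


P = (1-p)^(k-1) * p
(1-p)^(k-1) = 0.86^4 ≈ 0.5470082
P = 0.5470082 * 0.14 ≈ 0.07658114

0.076581


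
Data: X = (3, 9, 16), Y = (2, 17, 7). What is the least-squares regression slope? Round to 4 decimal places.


b = sum((xi-xbar)(yi-ybar)) / sum((xi-xbar)^2)
n = 3, xbar = 28/3 ≈ 9.333333, ybar = 26/3 ≈ 8.666667
Sxy = sum((xi-xbar)(yi-ybar)) = 85/3 ≈ 28.333333
Sxx = sum((xi-xbar)^2) = 254/3 ≈ 84.666667
b = Sxy / Sxx = 85/254 ≈ 0.334646

0.3346


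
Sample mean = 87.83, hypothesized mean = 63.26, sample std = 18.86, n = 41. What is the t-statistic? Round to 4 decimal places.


t = (xbar - mu0) / (s/sqrt(n))
xbar - mu0 = 87.83 - 63.26 = 24.57
sqrt(41) ≈ 6.40312424
s/sqrt(n) = 18.86 / 6.40312424 ≈ 2.94543715
t = 24.57 / 2.94543715 ≈ 8.341716

8.3417


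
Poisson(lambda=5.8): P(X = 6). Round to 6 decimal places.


P = e^(-lam) * lam^k / k!
e^(-5.8) ≈ 0.003027555
lam^k = 5.8^6 = 38068.692544
k! = 6! = 720
P = 0.003027555 * 38068.692544 / 720 ≈ 0.160076

0.160076


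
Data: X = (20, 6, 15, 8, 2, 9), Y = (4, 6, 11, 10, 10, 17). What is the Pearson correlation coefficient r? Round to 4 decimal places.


r = sum((xi-xbar)(yi-ybar)) / sqrt(sum((xi-xbar)^2) * sum((yi-ybar)^2))
n = 6, xbar = 60/6 = 10, ybar = 58/6 = 29/3 ≈ 9.666667
Sxy = sum((xi-xbar)(yi-ybar)) = -46
Sxx = sum((xi-xbar)^2) = 210
Syy = sum((yi-ybar)^2) = 304/3 ≈ 101.333333
sqrt(Sxx*Syy) ≈ 145.876660
r = Sxy / sqrt(Sxx*Syy) = -46 / 145.876660 ≈ -0.315335

-0.3153


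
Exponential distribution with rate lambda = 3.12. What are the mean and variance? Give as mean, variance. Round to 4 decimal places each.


mean = 1/lam, var = 1/lam^2
mean = 1 / 3.12 = 25/78 ≈ 0.320513
lam^2 = 3.12^2 = 9.7344
var = 1 / 9.7344 = 625/6084 ≈ 0.102728

0.3205, 0.1027


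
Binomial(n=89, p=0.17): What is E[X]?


E[X] = n*p = 89 * 0.17 = 15.13

15.13


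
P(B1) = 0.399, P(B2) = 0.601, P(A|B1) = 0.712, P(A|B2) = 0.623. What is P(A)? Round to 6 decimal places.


P(A) = P(A|B1)*P(B1) + P(A|B2)*P(B2)
P(A|B1)*P(B1) = 0.712 * 0.399 = 0.284088
P(A|B2)*P(B2) = 0.623 * 0.601 = 0.374423
P(A) = 0.284088 + 0.374423 = 0.658511

0.658511


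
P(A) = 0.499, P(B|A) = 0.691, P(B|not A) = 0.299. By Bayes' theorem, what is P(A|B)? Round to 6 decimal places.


P(A|B) = P(B|A)*P(A) / P(B), P(B) = P(B|A)*P(A) + P(B|not A)*P(not A)
P(B|A)*P(A) = 0.691 * 0.499 = 0.344809
P(B|not A)*P(not A) = 0.299 * 0.501 = 0.149799
P(B) = 0.344809 + 0.149799 = 0.494608
P(A|B) = 0.344809 / 0.494608 ≈ 0.69713591

0.697136


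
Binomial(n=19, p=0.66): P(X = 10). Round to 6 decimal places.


P = C(n,k) * p^k * (1-p)^(n-k)
C(19,10) = 92378
p^k = 0.66^10 ≈ 0.01568337
(1-p)^(n-k) = 0.34^9 ≈ 0.00006071699
P = 92378 * 0.01568337 * 0.00006071699 ≈ 0.087967

0.087967


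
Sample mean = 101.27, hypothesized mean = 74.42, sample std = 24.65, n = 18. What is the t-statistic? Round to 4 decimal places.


t = (xbar - mu0) / (s/sqrt(n))
xbar - mu0 = 101.27 - 74.42 = 26.85
sqrt(18) ≈ 4.24264069
s/sqrt(n) = 24.65 / 4.24264069 ≈ 5.81006072
t = 26.85 / 5.81006072 ≈ 4.621294

4.6213


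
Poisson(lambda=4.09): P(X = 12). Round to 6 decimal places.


P = e^(-lam) * lam^k / k!
e^(-4.09) ≈ 0.01673923
lam^k = 4.09^12 ≈ 21911882.787142
k! = 12! = 479001600
P = 0.01673923 * 21911882.787142 / 479001600 ≈ 0.000766

0.000766


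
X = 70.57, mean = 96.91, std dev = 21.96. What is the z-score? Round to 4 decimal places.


z = (X - mu) / sigma
X - mu = 70.57 - 96.91 = -26.34
z = -26.34 / 21.96 = -439/366 ≈ -1.199454

-1.1995


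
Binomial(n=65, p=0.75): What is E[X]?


E[X] = n*p = 65 * 0.75 = 48.75

48.75


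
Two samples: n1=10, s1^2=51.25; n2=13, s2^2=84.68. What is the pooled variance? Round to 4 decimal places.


sp^2 = ((n1-1)*s1^2 + (n2-1)*s2^2)/(n1+n2-2)
(n1-1)*s1^2 = 9 * 51.25 = 461.25
(n2-1)*s2^2 = 12 * 84.68 = 1016.16
numerator = 461.25 + 1016.16 = 1477.41
n1+n2-2 = 21
sp^2 = 1477.41 / 21 = 49247/700 ≈ 70.352857

70.3529


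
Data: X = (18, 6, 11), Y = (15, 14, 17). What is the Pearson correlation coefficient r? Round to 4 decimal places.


r = sum((xi-xbar)(yi-ybar)) / sqrt(sum((xi-xbar)^2) * sum((yi-ybar)^2))
n = 3, xbar = 35/3 ≈ 11.666667, ybar = 46/3 ≈ 15.333333
Sxy = sum((xi-xbar)(yi-ybar)) = 13/3 ≈ 4.333333
Sxx = sum((xi-xbar)^2) = 218/3 ≈ 72.666667
Syy = sum((yi-ybar)^2) = 14/3 ≈ 4.666667
sqrt(Sxx*Syy) ≈ 18.414970
r = Sxy / sqrt(Sxx*Syy) = 4.333333 / 18.414970 ≈ 0.235316

0.2353


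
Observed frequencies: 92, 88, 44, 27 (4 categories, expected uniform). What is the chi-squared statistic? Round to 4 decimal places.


chi2 = sum((O-E)^2/E), E = total/4
total = 251, E = 251/4 = 62.75
(92 - 62.75)^2 / 62.75 = 855.5625 / 62.75 = 13689/1004 ≈ 13.634462
(88 - 62.75)^2 / 62.75 = 637.5625 / 62.75 = 10201/1004 ≈ 10.160359
(44 - 62.75)^2 / 62.75 = 351.5625 / 62.75 = 5625/1004 ≈ 5.602590
(27 - 62.75)^2 / 62.75 = 1278.0625 / 62.75 = 20449/1004 ≈ 20.367530
chi2 = 12491/251 ≈ 49.764940

49.7649


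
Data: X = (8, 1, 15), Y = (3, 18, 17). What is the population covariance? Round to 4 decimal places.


Cov = (1/n)*sum((xi-xbar)(yi-ybar))
n = 3, xbar = 24/3 = 8, ybar = 38/3 ≈ 12.666667
sum((xi-xbar)(yi-ybar)) = -7
Cov = -7 / 3 = -7/3 ≈ -2.333333

-2.3333


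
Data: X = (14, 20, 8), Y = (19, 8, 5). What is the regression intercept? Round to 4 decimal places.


a = ybar - b*xbar, where b = sum((xi-xbar)(yi-ybar)) / sum((xi-xbar)^2)
n = 3, xbar = 42/3 = 14, ybar = 32/3 ≈ 10.666667
Sxy = sum((xi-xbar)(yi-ybar)) = 18
Sxx = sum((xi-xbar)^2) = 72
b = Sxy / Sxx = 0.25
a = 10.666667 - 0.25 * 14 = 43/6 ≈ 7.166667

7.1667


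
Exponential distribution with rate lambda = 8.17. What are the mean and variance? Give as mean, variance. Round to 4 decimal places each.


mean = 1/lam, var = 1/lam^2
mean = 1 / 8.17 = 100/817 ≈ 0.122399
lam^2 = 8.17^2 = 66.7489
var = 1 / 66.7489 ≈ 0.014982

0.1224, 0.0150


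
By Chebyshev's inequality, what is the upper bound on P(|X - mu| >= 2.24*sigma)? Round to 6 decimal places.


P <= 1/k^2
k^2 = 2.24^2 = 5.0176
1/k^2 = 1 / 5.0176 = 625/3136 ≈ 0.19929847

0.199298


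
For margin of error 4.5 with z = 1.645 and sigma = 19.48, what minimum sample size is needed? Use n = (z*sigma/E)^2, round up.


z*sigma/E = 1.645 * 19.48 / 4.5 ≈ 7.121022
(z*sigma/E)^2 ≈ 50.708957
round up: n = 51

51


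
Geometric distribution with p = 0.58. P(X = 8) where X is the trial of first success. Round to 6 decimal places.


P = (1-p)^(k-1) * p
(1-p)^(k-1) = 0.42^7 ≈ 0.002305393
P = 0.002305393 * 0.58 ≈ 0.001337128

0.001337


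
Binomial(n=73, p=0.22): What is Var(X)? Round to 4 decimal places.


Var = n*p*(1-p) = 73 * 0.22 * 0.78 = 12.5268

12.5268


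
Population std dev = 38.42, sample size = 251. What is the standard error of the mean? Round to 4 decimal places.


SE = sigma / sqrt(n)
sqrt(251) ≈ 15.842980
SE = 38.42 / 15.842980 ≈ 2.425049

2.4250


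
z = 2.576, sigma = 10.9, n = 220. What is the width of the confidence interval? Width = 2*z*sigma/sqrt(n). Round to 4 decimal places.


width = 2*z*sigma/sqrt(n)
2*z*sigma = 2 * 2.576 * 10.9 = 56.1568
sqrt(220) ≈ 14.832397
width = 56.1568 / 14.832397 ≈ 3.786091

3.7861


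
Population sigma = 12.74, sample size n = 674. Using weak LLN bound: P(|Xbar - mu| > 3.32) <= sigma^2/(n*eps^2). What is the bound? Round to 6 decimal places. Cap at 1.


bound = min(1, sigma^2/(n*eps^2))
sigma^2 = 12.74^2 = 162.3076
n*eps^2 = 674 * 3.32^2 = 674 * 11.0224 = 7429.0976
sigma^2/(n*eps^2) = 162.3076 / 7429.0976 ≈ 0.02184755

0.021848


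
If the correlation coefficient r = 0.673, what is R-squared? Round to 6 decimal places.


R^2 = r^2 = (0.673)^2 = 0.452929

0.452929


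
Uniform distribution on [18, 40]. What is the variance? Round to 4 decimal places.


Var = (b-a)^2 / 12
(b-a)^2 = (40 - 18)^2 = 484
Var = 484/12 ≈ 40.333333

40.3333


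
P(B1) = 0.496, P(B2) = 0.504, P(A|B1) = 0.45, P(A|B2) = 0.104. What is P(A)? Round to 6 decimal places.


P(A) = P(A|B1)*P(B1) + P(A|B2)*P(B2)
P(A|B1)*P(B1) = 0.45 * 0.496 = 0.2232
P(A|B2)*P(B2) = 0.104 * 0.504 = 0.052416
P(A) = 0.2232 + 0.052416 = 0.275616

0.275616


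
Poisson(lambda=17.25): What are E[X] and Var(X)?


E[X] = Var(X) = lambda = 17.25

17.25, 17.25


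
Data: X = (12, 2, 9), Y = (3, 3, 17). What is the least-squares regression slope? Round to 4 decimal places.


b = sum((xi-xbar)(yi-ybar)) / sum((xi-xbar)^2)
n = 3, xbar = 23/3 ≈ 7.666667, ybar = 23/3 ≈ 7.666667
Sxy = sum((xi-xbar)(yi-ybar)) = 56/3 ≈ 18.666667
Sxx = sum((xi-xbar)^2) = 158/3 ≈ 52.666667
b = Sxy / Sxx = 28/79 ≈ 0.354430

0.3544


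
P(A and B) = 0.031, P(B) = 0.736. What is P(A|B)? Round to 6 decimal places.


P(A|B) = P(A and B) / P(B) = 0.031 / 0.736 = 31/736 ≈ 0.04211957

0.042120


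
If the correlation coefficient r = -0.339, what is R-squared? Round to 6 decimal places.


R^2 = r^2 = (-0.339)^2 = 0.114921

0.114921


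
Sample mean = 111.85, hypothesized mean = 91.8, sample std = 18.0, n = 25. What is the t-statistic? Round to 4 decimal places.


t = (xbar - mu0) / (s/sqrt(n))
xbar - mu0 = 111.85 - 91.8 = 20.05
sqrt(25) = 5
s/sqrt(n) = 18.0 / 5 = 3.6
t = 20.05 / 3.6 = 401/72 ≈ 5.569444

5.5694


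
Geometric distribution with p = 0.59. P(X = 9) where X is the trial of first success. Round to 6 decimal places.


P = (1-p)^(k-1) * p
(1-p)^(k-1) = 0.41^8 ≈ 0.0007984925
P = 0.0007984925 * 0.59 ≈ 0.0004711106

0.000471


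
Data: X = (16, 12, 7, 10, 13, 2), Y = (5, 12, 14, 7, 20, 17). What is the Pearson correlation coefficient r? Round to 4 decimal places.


r = sum((xi-xbar)(yi-ybar)) / sqrt(sum((xi-xbar)^2) * sum((yi-ybar)^2))
n = 6, xbar = 60/6 = 10, ybar = 75/6 = 12.5
Sxy = sum((xi-xbar)(yi-ybar)) = -64
Sxx = sum((xi-xbar)^2) = 122
Syy = sum((yi-ybar)^2) = 165.5
sqrt(Sxx*Syy) ≈ 142.095039
r = Sxy / sqrt(Sxx*Syy) = -64 / 142.095039 ≈ -0.450403

-0.4504


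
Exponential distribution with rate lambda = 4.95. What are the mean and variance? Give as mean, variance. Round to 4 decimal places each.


mean = 1/lam, var = 1/lam^2
mean = 1 / 4.95 = 20/99 ≈ 0.202020
lam^2 = 4.95^2 = 24.5025
var = 1 / 24.5025 = 400/9801 ≈ 0.040812

0.2020, 0.0408


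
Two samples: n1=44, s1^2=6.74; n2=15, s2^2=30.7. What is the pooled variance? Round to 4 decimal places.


sp^2 = ((n1-1)*s1^2 + (n2-1)*s2^2)/(n1+n2-2)
(n1-1)*s1^2 = 43 * 6.74 = 289.82
(n2-1)*s2^2 = 14 * 30.7 = 429.8
numerator = 289.82 + 429.8 = 719.62
n1+n2-2 = 57
sp^2 = 719.62 / 57 = 35981/2850 ≈ 12.624912

12.6249


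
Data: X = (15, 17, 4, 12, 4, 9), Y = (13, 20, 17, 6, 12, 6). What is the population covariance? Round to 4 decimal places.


Cov = (1/n)*sum((xi-xbar)(yi-ybar))
n = 6, xbar = 61/6 ≈ 10.166667, ybar = 74/6 = 37/3 ≈ 12.333333
sum((xi-xbar)(yi-ybar)) = 74/3 ≈ 24.666667
Cov = 24.666667 / 6 = 37/9 ≈ 4.111111

4.1111


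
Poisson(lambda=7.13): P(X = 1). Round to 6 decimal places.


P = e^(-lam) * lam^k / k!
e^(-7.13) ≈ 0.0008007194
lam^k = 7.13^1 = 7.13
k! = 1! = 1
P = 0.0008007194 * 7.13 / 1 ≈ 0.005709

0.005709


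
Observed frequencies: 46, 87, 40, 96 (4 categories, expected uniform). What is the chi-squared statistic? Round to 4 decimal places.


chi2 = sum((O-E)^2/E), E = total/4
total = 269, E = 269/4 = 67.25
(46 - 67.25)^2 / 67.25 = 451.5625 / 67.25 = 7225/1076 ≈ 6.714684
(87 - 67.25)^2 / 67.25 = 390.0625 / 67.25 = 6241/1076 ≈ 5.800186
(40 - 67.25)^2 / 67.25 = 742.5625 / 67.25 = 11881/1076 ≈ 11.041822
(96 - 67.25)^2 / 67.25 = 826.5625 / 67.25 = 13225/1076 ≈ 12.290892
chi2 = 9643/269 ≈ 35.847584

35.8476


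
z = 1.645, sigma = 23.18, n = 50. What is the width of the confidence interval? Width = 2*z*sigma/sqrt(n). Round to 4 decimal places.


width = 2*z*sigma/sqrt(n)
2*z*sigma = 2 * 1.645 * 23.18 = 76.2622
sqrt(50) ≈ 7.071068
width = 76.2622 / 7.071068 ≈ 10.785104

10.7851


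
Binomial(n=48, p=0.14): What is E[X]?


E[X] = n*p = 48 * 0.14 = 6.72

6.72


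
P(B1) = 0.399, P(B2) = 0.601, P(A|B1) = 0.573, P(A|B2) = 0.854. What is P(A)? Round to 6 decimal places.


P(A) = P(A|B1)*P(B1) + P(A|B2)*P(B2)
P(A|B1)*P(B1) = 0.573 * 0.399 = 0.228627
P(A|B2)*P(B2) = 0.854 * 0.601 = 0.513254
P(A) = 0.228627 + 0.513254 = 0.741881

0.741881


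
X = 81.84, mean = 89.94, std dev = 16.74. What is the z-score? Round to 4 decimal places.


z = (X - mu) / sigma
X - mu = 81.84 - 89.94 = -8.1
z = -8.1 / 16.74 = -15/31 ≈ -0.483871

-0.4839


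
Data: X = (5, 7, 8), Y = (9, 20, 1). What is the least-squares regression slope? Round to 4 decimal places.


b = sum((xi-xbar)(yi-ybar)) / sum((xi-xbar)^2)
n = 3, xbar = 20/3 ≈ 6.666667, ybar = 30/3 = 10
Sxy = sum((xi-xbar)(yi-ybar)) = -7
Sxx = sum((xi-xbar)^2) = 14/3 ≈ 4.666667
b = Sxy / Sxx = -1.5

-1.5000


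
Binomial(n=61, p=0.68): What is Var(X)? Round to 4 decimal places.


Var = n*p*(1-p) = 61 * 0.68 * 0.32 = 13.2736

13.2736


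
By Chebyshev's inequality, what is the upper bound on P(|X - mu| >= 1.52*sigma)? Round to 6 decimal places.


P <= 1/k^2
k^2 = 1.52^2 = 2.3104
1/k^2 = 1 / 2.3104 = 625/1444 ≈ 0.43282548

0.432825


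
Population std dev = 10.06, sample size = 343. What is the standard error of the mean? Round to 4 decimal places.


SE = sigma / sqrt(n)
sqrt(343) ≈ 18.520259
SE = 10.06 / 18.520259 ≈ 0.543189

0.5432


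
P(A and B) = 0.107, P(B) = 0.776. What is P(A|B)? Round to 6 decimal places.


P(A|B) = P(A and B) / P(B) = 0.107 / 0.776 = 107/776 ≈ 0.13788660

0.137887


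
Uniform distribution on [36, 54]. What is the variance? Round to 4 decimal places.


Var = (b-a)^2 / 12
(b-a)^2 = (54 - 36)^2 = 324
Var = 324/12 = 27

27.0000


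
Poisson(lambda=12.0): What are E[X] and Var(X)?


E[X] = Var(X) = lambda = 12.0

12.0, 12.0


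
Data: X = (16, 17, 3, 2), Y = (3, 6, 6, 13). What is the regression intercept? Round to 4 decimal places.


a = ybar - b*xbar, where b = sum((xi-xbar)(yi-ybar)) / sum((xi-xbar)^2)
n = 4, xbar = 38/4 = 9.5, ybar = 28/4 = 7
Sxy = sum((xi-xbar)(yi-ybar)) = -72
Sxx = sum((xi-xbar)^2) = 197
b = Sxy / Sxx = -72/197 ≈ -0.365482
a = 7 - (-0.365482) * 9.5 = 2063/197 ≈ 10.472081

10.4721


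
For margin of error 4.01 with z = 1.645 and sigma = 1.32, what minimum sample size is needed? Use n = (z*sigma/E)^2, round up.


z*sigma/E = 1.645 * 1.32 / 4.01 ≈ 0.541496
(z*sigma/E)^2 ≈ 0.293218
round up: n = 1

1


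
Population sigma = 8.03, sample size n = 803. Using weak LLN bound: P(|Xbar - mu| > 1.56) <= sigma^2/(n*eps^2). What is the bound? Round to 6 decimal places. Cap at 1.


bound = min(1, sigma^2/(n*eps^2))
sigma^2 = 8.03^2 = 64.4809
n*eps^2 = 803 * 1.56^2 = 803 * 2.4336 = 1954.1808
sigma^2/(n*eps^2) = 64.4809 / 1954.1808 ≈ 0.03299638

0.032996


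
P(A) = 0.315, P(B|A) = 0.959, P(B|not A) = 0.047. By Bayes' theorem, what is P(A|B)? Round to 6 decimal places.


P(A|B) = P(B|A)*P(A) / P(B), P(B) = P(B|A)*P(A) + P(B|not A)*P(not A)
P(B|A)*P(A) = 0.959 * 0.315 = 0.302085
P(B|not A)*P(not A) = 0.047 * 0.685 = 0.032195
P(B) = 0.302085 + 0.032195 = 0.33428
P(A|B) = 0.302085 / 0.33428 = 441/488 ≈ 0.90368852

0.903689


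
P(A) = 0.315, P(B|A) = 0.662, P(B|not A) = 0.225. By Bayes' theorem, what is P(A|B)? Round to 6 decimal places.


P(A|B) = P(B|A)*P(A) / P(B), P(B) = P(B|A)*P(A) + P(B|not A)*P(not A)
P(B|A)*P(A) = 0.662 * 0.315 = 0.20853
P(B|not A)*P(not A) = 0.225 * 0.685 = 0.154125
P(B) = 0.20853 + 0.154125 = 0.362655
P(A|B) = 0.20853 / 0.362655 = 4634/8059 ≈ 0.57500931

0.575009


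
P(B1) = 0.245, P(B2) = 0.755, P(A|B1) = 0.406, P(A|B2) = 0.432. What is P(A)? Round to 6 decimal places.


P(A) = P(A|B1)*P(B1) + P(A|B2)*P(B2)
P(A|B1)*P(B1) = 0.406 * 0.245 = 0.09947
P(A|B2)*P(B2) = 0.432 * 0.755 = 0.32616
P(A) = 0.09947 + 0.32616 = 0.42563

0.425630


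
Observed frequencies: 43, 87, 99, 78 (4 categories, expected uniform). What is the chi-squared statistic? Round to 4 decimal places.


chi2 = sum((O-E)^2/E), E = total/4
total = 307, E = 307/4 = 76.75
(43 - 76.75)^2 / 76.75 = 1139.0625 / 76.75 = 18225/1228 ≈ 14.841205
(87 - 76.75)^2 / 76.75 = 105.0625 / 76.75 = 1681/1228 ≈ 1.368893
(99 - 76.75)^2 / 76.75 = 495.0625 / 76.75 = 7921/1228 ≈ 6.450326
(78 - 76.75)^2 / 76.75 = 1.5625 / 76.75 = 25/1228 ≈ 0.020358
chi2 = 6963/307 ≈ 22.680782

22.6808


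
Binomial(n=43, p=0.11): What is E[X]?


E[X] = n*p = 43 * 0.11 = 4.73

4.73


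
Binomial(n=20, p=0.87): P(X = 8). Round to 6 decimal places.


P = C(n,k) * p^k * (1-p)^(n-k)
C(20,8) = 125970
p^k = 0.87^8 ≈ 0.3282117
(1-p)^(n-k) = 0.13^12 ≈ 0.00000000002329809
P = 125970 * 0.3282117 * 0.00000000002329809 ≈ 0.000001

0.000001


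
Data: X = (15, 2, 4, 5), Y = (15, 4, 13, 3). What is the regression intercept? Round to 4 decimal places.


a = ybar - b*xbar, where b = sum((xi-xbar)(yi-ybar)) / sum((xi-xbar)^2)
n = 4, xbar = 26/4 = 6.5, ybar = 35/4 = 8.75
Sxy = sum((xi-xbar)(yi-ybar)) = 72.5
Sxx = sum((xi-xbar)^2) = 101
b = Sxy / Sxx = 145/202 ≈ 0.717822
a = 8.75 - 0.717822 * 6.5 = 825/202 ≈ 4.084158

4.0842


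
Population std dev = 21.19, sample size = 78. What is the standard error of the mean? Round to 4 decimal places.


SE = sigma / sqrt(n)
sqrt(78) ≈ 8.831761
SE = 21.19 / 8.831761 ≈ 2.399295

2.3993


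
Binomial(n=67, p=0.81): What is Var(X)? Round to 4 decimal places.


Var = n*p*(1-p) = 67 * 0.81 * 0.19 = 10.3113

10.3113


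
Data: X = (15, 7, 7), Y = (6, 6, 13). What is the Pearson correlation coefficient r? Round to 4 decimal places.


r = sum((xi-xbar)(yi-ybar)) / sqrt(sum((xi-xbar)^2) * sum((yi-ybar)^2))
n = 3, xbar = 29/3 ≈ 9.666667, ybar = 25/3 ≈ 8.333333
Sxy = sum((xi-xbar)(yi-ybar)) = -56/3 ≈ -18.666667
Sxx = sum((xi-xbar)^2) = 128/3 ≈ 42.666667
Syy = sum((yi-ybar)^2) = 98/3 ≈ 32.666667
sqrt(Sxx*Syy) = 112/3 ≈ 37.333333
r = Sxy / sqrt(Sxx*Syy) = -18.666667 / 37.333333 = -0.5

-0.5000


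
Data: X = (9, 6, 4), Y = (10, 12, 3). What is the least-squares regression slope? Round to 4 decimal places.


b = sum((xi-xbar)(yi-ybar)) / sum((xi-xbar)^2)
n = 3, xbar = 19/3 ≈ 6.333333, ybar = 25/3 ≈ 8.333333
Sxy = sum((xi-xbar)(yi-ybar)) = 47/3 ≈ 15.666667
Sxx = sum((xi-xbar)^2) = 38/3 ≈ 12.666667
b = Sxy / Sxx = 47/38 ≈ 1.236842

1.2368


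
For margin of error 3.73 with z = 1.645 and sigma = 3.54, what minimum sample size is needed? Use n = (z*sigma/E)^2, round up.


z*sigma/E = 1.645 * 3.54 / 3.73 ≈ 1.561206
(z*sigma/E)^2 ≈ 2.437366
round up: n = 3

3


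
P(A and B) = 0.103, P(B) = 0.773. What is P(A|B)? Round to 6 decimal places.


P(A|B) = P(A and B) / P(B) = 0.103 / 0.773 = 103/773 ≈ 0.13324709

0.133247


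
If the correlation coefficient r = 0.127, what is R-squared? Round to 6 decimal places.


R^2 = r^2 = (0.127)^2 = 0.016129

0.016129


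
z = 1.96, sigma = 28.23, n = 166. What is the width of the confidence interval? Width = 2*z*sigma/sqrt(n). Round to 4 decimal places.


width = 2*z*sigma/sqrt(n)
2*z*sigma = 2 * 1.96 * 28.23 = 110.6616
sqrt(166) ≈ 12.884099
width = 110.6616 / 12.884099 ≈ 8.589006

8.5890


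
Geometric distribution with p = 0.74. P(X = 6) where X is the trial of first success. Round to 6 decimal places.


P = (1-p)^(k-1) * p
(1-p)^(k-1) = 0.26^5 ≈ 0.001188138
P = 0.001188138 * 0.74 ≈ 0.0008792218

0.000879


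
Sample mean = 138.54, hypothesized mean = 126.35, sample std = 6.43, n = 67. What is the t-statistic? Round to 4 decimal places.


t = (xbar - mu0) / (s/sqrt(n))
xbar - mu0 = 138.54 - 126.35 = 12.19
sqrt(67) ≈ 8.18535277
s/sqrt(n) = 6.43 / 8.18535277 ≈ 0.78554953
t = 12.19 / 0.78554953 ≈ 15.517799

15.5178


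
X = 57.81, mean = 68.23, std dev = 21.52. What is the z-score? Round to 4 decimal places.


z = (X - mu) / sigma
X - mu = 57.81 - 68.23 = -10.42
z = -10.42 / 21.52 = -521/1076 ≈ -0.484201

-0.4842


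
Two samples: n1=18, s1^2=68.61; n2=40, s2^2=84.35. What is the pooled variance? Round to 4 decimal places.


sp^2 = ((n1-1)*s1^2 + (n2-1)*s2^2)/(n1+n2-2)
(n1-1)*s1^2 = 17 * 68.61 = 1166.37
(n2-1)*s2^2 = 39 * 84.35 = 3289.65
numerator = 1166.37 + 3289.65 = 4456.02
n1+n2-2 = 56
sp^2 = 4456.02 / 56 = 222801/2800 ≈ 79.571786

79.5718


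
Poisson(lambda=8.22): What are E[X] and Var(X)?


E[X] = Var(X) = lambda = 8.22

8.22, 8.22


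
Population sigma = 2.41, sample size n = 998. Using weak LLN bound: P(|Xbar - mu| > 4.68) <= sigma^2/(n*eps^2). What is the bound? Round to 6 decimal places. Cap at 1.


bound = min(1, sigma^2/(n*eps^2))
sigma^2 = 2.41^2 = 5.8081
n*eps^2 = 998 * 4.68^2 = 998 * 21.9024 = 21858.5952
sigma^2/(n*eps^2) = 5.8081 / 21858.5952 ≈ 0.00026571

0.000266


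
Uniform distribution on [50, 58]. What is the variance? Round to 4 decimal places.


Var = (b-a)^2 / 12
(b-a)^2 = (58 - 50)^2 = 64
Var = 64/12 ≈ 5.333333

5.3333


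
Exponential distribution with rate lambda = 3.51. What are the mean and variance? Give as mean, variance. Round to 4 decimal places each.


mean = 1/lam, var = 1/lam^2
mean = 1 / 3.51 = 100/351 ≈ 0.284900
lam^2 = 3.51^2 = 12.3201
var = 1 / 12.3201 ≈ 0.081168

0.2849, 0.0812


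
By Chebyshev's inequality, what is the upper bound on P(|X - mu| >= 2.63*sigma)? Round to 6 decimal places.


P <= 1/k^2
k^2 = 2.63^2 = 6.9169
1/k^2 = 1 / 6.9169 ≈ 0.14457344

0.144573


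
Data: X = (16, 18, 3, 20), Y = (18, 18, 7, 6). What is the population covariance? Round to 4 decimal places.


Cov = (1/n)*sum((xi-xbar)(yi-ybar))
n = 4, xbar = 57/4 = 14.25, ybar = 49/4 = 12.25
sum((xi-xbar)(yi-ybar)) = 54.75
Cov = 54.75 / 4 = 13.6875

13.6875


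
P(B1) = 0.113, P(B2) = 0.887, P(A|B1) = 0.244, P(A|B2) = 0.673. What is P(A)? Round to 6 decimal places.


P(A) = P(A|B1)*P(B1) + P(A|B2)*P(B2)
P(A|B1)*P(B1) = 0.244 * 0.113 = 0.027572
P(A|B2)*P(B2) = 0.673 * 0.887 = 0.596951
P(A) = 0.027572 + 0.596951 = 0.624523

0.624523


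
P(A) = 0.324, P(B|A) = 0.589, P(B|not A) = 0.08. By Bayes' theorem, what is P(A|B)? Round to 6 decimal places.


P(A|B) = P(B|A)*P(A) / P(B), P(B) = P(B|A)*P(A) + P(B|not A)*P(not A)
P(B|A)*P(A) = 0.589 * 0.324 = 0.190836
P(B|not A)*P(not A) = 0.08 * 0.676 = 0.05408
P(B) = 0.190836 + 0.05408 = 0.244916
P(A|B) = 0.190836 / 0.244916 ≈ 0.77918960

0.779190


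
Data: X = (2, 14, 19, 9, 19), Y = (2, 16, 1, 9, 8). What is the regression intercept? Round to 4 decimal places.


a = ybar - b*xbar, where b = sum((xi-xbar)(yi-ybar)) / sum((xi-xbar)^2)
n = 5, xbar = 63/5 = 12.6, ybar = 36/5 = 7.2
Sxy = sum((xi-xbar)(yi-ybar)) = 26.4
Sxx = sum((xi-xbar)^2) = 209.2
b = Sxy / Sxx = 66/523 ≈ 0.126195
a = 7.2 - 0.126195 * 12.6 = 2934/523 ≈ 5.609943

5.6099


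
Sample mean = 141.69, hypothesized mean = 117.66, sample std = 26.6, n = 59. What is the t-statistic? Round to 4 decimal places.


t = (xbar - mu0) / (s/sqrt(n))
xbar - mu0 = 141.69 - 117.66 = 24.03
sqrt(59) ≈ 7.68114575
s/sqrt(n) = 26.6 / 7.68114575 ≈ 3.46302503
t = 24.03 / 3.46302503 ≈ 6.939020

6.9390


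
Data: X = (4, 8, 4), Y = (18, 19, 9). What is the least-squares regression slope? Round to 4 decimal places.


b = sum((xi-xbar)(yi-ybar)) / sum((xi-xbar)^2)
n = 3, xbar = 16/3 ≈ 5.333333, ybar = 46/3 ≈ 15.333333
Sxy = sum((xi-xbar)(yi-ybar)) = 44/3 ≈ 14.666667
Sxx = sum((xi-xbar)^2) = 32/3 ≈ 10.666667
b = Sxy / Sxx = 1.375

1.3750


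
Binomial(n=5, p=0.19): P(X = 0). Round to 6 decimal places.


P = C(n,k) * p^k * (1-p)^(n-k)
C(5,0) = 1
p^k = 0.19^0 = 1
(1-p)^(n-k) = 0.81^5 ≈ 0.3486784
P = 1 * 1 * 0.3486784 ≈ 0.348678

0.348678


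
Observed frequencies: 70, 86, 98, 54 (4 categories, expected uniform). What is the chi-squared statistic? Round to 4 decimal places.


chi2 = sum((O-E)^2/E), E = total/4
total = 308, E = 308/4 = 77
(70 - 77)^2 / 77 = 49 / 77 = 7/11 ≈ 0.636364
(86 - 77)^2 / 77 = 81 / 77 = 81/77 ≈ 1.051948
(98 - 77)^2 / 77 = 441 / 77 = 63/11 ≈ 5.727273
(54 - 77)^2 / 77 = 529 / 77 = 529/77 ≈ 6.870130
chi2 = 100/7 ≈ 14.285714

14.2857


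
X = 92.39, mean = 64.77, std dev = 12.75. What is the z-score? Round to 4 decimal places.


z = (X - mu) / sigma
X - mu = 92.39 - 64.77 = 27.62
z = 27.62 / 12.75 = 2762/1275 ≈ 2.166275

2.1663


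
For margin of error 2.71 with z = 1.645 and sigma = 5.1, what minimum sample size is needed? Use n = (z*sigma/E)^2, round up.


z*sigma/E = 1.645 * 5.1 / 2.71 = 16779/5420 ≈ 3.095756
(z*sigma/E)^2 ≈ 9.583708
round up: n = 10

10


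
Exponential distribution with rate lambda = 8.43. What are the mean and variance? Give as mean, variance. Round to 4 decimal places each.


mean = 1/lam, var = 1/lam^2
mean = 1 / 8.43 = 100/843 ≈ 0.118624
lam^2 = 8.43^2 = 71.0649
var = 1 / 71.0649 ≈ 0.014072

0.1186, 0.0141


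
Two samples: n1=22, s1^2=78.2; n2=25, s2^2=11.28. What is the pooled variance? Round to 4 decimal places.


sp^2 = ((n1-1)*s1^2 + (n2-1)*s2^2)/(n1+n2-2)
(n1-1)*s1^2 = 21 * 78.2 = 1642.2
(n2-1)*s2^2 = 24 * 11.28 = 270.72
numerator = 1642.2 + 270.72 = 1912.92
n1+n2-2 = 45
sp^2 = 1912.92 / 45 = 15941/375 ≈ 42.509333

42.5093


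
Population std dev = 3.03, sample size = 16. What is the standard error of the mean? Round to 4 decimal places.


SE = sigma / sqrt(n)
sqrt(16) = 4
SE = 3.03 / 4 = 0.7575

0.7575


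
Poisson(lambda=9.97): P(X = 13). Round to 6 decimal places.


P = e^(-lam) * lam^k / k!
e^(-9.97) ≈ 0.00004678256
lam^k = 9.97^13 ≈ 9616943356035.062195
k! = 13! = 6227020800
P = 0.00004678256 * 9616943356035.062195 / 6227020800 ≈ 0.072250

0.072250


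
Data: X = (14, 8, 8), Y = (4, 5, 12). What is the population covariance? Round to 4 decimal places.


Cov = (1/n)*sum((xi-xbar)(yi-ybar))
n = 3, xbar = 30/3 = 10, ybar = 21/3 = 7
sum((xi-xbar)(yi-ybar)) = -18
Cov = -18 / 3 = -6

-6.0000


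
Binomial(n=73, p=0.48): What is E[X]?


E[X] = n*p = 73 * 0.48 = 35.04

35.04


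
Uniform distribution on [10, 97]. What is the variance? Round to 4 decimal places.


Var = (b-a)^2 / 12
(b-a)^2 = (97 - 10)^2 = 7569
Var = 7569/12 = 630.75

630.7500


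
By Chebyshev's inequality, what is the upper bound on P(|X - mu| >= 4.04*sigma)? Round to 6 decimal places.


P <= 1/k^2
k^2 = 4.04^2 = 16.3216
1/k^2 = 1 / 16.3216 ≈ 0.06126850

0.061269


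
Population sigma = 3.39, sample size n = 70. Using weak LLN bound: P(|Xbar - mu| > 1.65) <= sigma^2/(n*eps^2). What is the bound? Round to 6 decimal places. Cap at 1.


bound = min(1, sigma^2/(n*eps^2))
sigma^2 = 3.39^2 = 11.4921
n*eps^2 = 70 * 1.65^2 = 70 * 2.7225 = 190.575
sigma^2/(n*eps^2) = 11.4921 / 190.575 ≈ 0.06030224

0.060302


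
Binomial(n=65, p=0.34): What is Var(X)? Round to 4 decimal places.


Var = n*p*(1-p) = 65 * 0.34 * 0.66 = 14.586

14.5860


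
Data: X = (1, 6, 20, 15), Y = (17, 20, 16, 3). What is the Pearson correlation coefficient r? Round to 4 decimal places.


r = sum((xi-xbar)(yi-ybar)) / sqrt(sum((xi-xbar)^2) * sum((yi-ybar)^2))
n = 4, xbar = 42/4 = 10.5, ybar = 56/4 = 14
Sxy = sum((xi-xbar)(yi-ybar)) = -86
Sxx = sum((xi-xbar)^2) = 221
Syy = sum((yi-ybar)^2) = 170
sqrt(Sxx*Syy) ≈ 193.829822
r = Sxy / sqrt(Sxx*Syy) = -86 / 193.829822 ≈ -0.443688

-0.4437


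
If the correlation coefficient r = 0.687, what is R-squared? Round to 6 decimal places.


R^2 = r^2 = (0.687)^2 = 0.471969

0.471969


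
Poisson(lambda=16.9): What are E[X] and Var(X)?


E[X] = Var(X) = lambda = 16.9

16.9, 16.9


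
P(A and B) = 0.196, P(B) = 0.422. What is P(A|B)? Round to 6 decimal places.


P(A|B) = P(A and B) / P(B) = 0.196 / 0.422 = 98/211 ≈ 0.46445498

0.464455


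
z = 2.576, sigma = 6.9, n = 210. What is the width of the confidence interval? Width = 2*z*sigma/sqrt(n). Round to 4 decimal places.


width = 2*z*sigma/sqrt(n)
2*z*sigma = 2 * 2.576 * 6.9 = 35.5488
sqrt(210) ≈ 14.491377
width = 35.5488 / 14.491377 ≈ 2.453100

2.4531


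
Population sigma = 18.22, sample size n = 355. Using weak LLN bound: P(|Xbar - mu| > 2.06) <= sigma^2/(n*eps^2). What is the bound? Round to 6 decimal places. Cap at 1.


bound = min(1, sigma^2/(n*eps^2))
sigma^2 = 18.22^2 = 331.9684
n*eps^2 = 355 * 2.06^2 = 355 * 4.2436 = 1506.478
sigma^2/(n*eps^2) = 331.9684 / 1506.478 ≈ 0.22036060

0.220361


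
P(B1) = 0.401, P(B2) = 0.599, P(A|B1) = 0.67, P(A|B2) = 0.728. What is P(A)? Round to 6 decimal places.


P(A) = P(A|B1)*P(B1) + P(A|B2)*P(B2)
P(A|B1)*P(B1) = 0.67 * 0.401 = 0.26867
P(A|B2)*P(B2) = 0.728 * 0.599 = 0.436072
P(A) = 0.26867 + 0.436072 = 0.704742

0.704742


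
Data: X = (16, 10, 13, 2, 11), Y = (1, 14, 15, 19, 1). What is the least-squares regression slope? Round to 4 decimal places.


b = sum((xi-xbar)(yi-ybar)) / sum((xi-xbar)^2)
n = 5, xbar = 52/5 = 10.4, ybar = 50/5 = 10
Sxy = sum((xi-xbar)(yi-ybar)) = -120
Sxx = sum((xi-xbar)^2) = 109.2
b = Sxy / Sxx = -100/91 ≈ -1.098901

-1.0989


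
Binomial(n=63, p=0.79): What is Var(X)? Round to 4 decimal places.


Var = n*p*(1-p) = 63 * 0.79 * 0.21 = 10.4517

10.4517


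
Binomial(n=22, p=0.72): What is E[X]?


E[X] = n*p = 22 * 0.72 = 15.84

15.84


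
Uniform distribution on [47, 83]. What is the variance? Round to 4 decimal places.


Var = (b-a)^2 / 12
(b-a)^2 = (83 - 47)^2 = 1296
Var = 1296/12 = 108

108.0000


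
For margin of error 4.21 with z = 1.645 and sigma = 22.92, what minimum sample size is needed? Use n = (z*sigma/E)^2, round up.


z*sigma/E = 1.645 * 22.92 / 4.21 ≈ 8.955677
(z*sigma/E)^2 ≈ 80.204150
round up: n = 81

81


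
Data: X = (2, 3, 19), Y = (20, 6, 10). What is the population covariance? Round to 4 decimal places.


Cov = (1/n)*sum((xi-xbar)(yi-ybar))
n = 3, xbar = 24/3 = 8, ybar = 36/3 = 12
sum((xi-xbar)(yi-ybar)) = -40
Cov = -40 / 3 = -40/3 ≈ -13.333333

-13.3333


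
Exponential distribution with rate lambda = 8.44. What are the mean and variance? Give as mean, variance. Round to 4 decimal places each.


mean = 1/lam, var = 1/lam^2
mean = 1 / 8.44 = 25/211 ≈ 0.118483
lam^2 = 8.44^2 = 71.2336
var = 1 / 71.2336 ≈ 0.014038

0.1185, 0.0140
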